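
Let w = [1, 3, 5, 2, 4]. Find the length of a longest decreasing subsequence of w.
2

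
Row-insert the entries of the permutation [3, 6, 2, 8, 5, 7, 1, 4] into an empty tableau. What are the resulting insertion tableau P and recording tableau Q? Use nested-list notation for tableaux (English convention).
Insert each entry of the permutation into P by Schensted row insertion, recording in Q the position of each new cell.

Insert 3: appended to row 1. P = [[3]], Q = [[1]].
Insert 6: appended to row 1. P = [[3, 6]], Q = [[1, 2]].
Insert 2: 2 bumps 3 from row 1; 3 starts row 2. P = [[2, 6], [3]], Q = [[1, 2], [3]].
Insert 8: appended to row 1. P = [[2, 6, 8], [3]], Q = [[1, 2, 4], [3]].
Insert 5: 5 bumps 6 from row 1; 6 appends to row 2. P = [[2, 5, 8], [3, 6]], Q = [[1, 2, 4], [3, 5]].
Insert 7: 7 bumps 8 from row 1; 8 appends to row 2. P = [[2, 5, 7], [3, 6, 8]], Q = [[1, 2, 4], [3, 5, 6]].
Insert 1: 1 bumps 2 from row 1; 2 bumps 3 from row 2; 3 starts row 3. P = [[1, 5, 7], [2, 6, 8], [3]], Q = [[1, 2, 4], [3, 5, 6], [7]].
Insert 4: 4 bumps 5 from row 1; 5 bumps 6 from row 2; 6 appends to row 3. P = [[1, 4, 7], [2, 5, 8], [3, 6]], Q = [[1, 2, 4], [3, 5, 6], [7, 8]].

So P = [[1, 4, 7], [2, 5, 8], [3, 6]], Q = [[1, 2, 4], [3, 5, 6], [7, 8]].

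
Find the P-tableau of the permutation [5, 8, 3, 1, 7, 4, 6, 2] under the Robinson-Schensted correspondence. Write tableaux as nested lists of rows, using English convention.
Insert 5: appended to row 1. P = [[5]].
Insert 8: appended to row 1. P = [[5, 8]].
Insert 3: 3 bumps 5 from row 1; 5 starts row 2. P = [[3, 8], [5]].
Insert 1: 1 bumps 3 from row 1; 3 bumps 5 from row 2; 5 starts row 3. P = [[1, 8], [3], [5]].
Insert 7: 7 bumps 8 from row 1; 8 appends to row 2. P = [[1, 7], [3, 8], [5]].
Insert 4: 4 bumps 7 from row 1; 7 bumps 8 from row 2; 8 appends to row 3. P = [[1, 4], [3, 7], [5, 8]].
Insert 6: appended to row 1. P = [[1, 4, 6], [3, 7], [5, 8]].
Insert 2: 2 bumps 4 from row 1; 4 bumps 7 from row 2; 7 bumps 8 from row 3; 8 starts row 4. P = [[1, 2, 6], [3, 4], [5, 7], [8]].

So P = [[1, 2, 6], [3, 4], [5, 7], [8]].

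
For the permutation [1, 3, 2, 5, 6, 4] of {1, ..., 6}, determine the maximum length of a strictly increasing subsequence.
4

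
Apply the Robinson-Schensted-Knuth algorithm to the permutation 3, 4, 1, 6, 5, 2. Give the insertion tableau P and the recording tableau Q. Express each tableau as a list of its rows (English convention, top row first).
Insert each entry of the permutation into P by Schensted row insertion, recording in Q the position of each new cell.

After inserting 3: P = [[3]].
After inserting 4: P = [[3, 4]].
After inserting 1: P = [[1, 4], [3]].
After inserting 6: P = [[1, 4, 6], [3]].
After inserting 5: P = [[1, 4, 5], [3, 6]].
After inserting 2: P = [[1, 2, 5], [3, 4], [6]].

So P = [[1, 2, 5], [3, 4], [6]], Q = [[1, 2, 4], [3, 5], [6]].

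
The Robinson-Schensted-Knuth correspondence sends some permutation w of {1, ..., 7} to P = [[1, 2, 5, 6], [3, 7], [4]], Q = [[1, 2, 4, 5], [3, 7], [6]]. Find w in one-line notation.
Reverse the RSK construction: for i from n down to 1, find the cell of Q containing i, remove the entry at that cell from P, and reverse-bump it up through P; the value ejected from row 1 is w(i).

Step i=7: Q has 7 at row 2, column 2; remove 7 from row 2 of P and reverse-bump: 7 enters row 1 and ejects 6. So w(7) = 6. P is now [[1, 2, 5, 7], [3], [4]].
Step i=6: Q has 6 at row 3, column 1; remove 4 from row 3 of P and reverse-bump: 4 enters row 2 and ejects 3; 3 enters row 1 and ejects 2. So w(6) = 2. P is now [[1, 3, 5, 7], [4]].
Step i=5: Q has 5 at row 1, column 4; remove that cell from P, ejecting 7. So w(5) = 7. P is now [[1, 3, 5], [4]].
Step i=4: Q has 4 at row 1, column 3; remove that cell from P, ejecting 5. So w(4) = 5. P is now [[1, 3], [4]].
Step i=3: Q has 3 at row 2, column 1; remove 4 from row 2 of P and reverse-bump: 4 enters row 1 and ejects 3. So w(3) = 3. P is now [[1, 4]].
Step i=2: Q has 2 at row 1, column 2; remove that cell from P, ejecting 4. So w(2) = 4. P is now [[1]].
Step i=1: Q has 1 at row 1, column 1; remove that cell from P, ejecting 1. So w(1) = 1. P is now [].

So w = 1 4 3 5 7 2 6.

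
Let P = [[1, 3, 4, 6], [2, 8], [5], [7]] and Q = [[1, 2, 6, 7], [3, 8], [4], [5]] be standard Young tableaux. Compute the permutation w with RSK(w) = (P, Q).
Reverse the RSK construction: for i from n down to 1, find the cell of Q containing i, remove the entry at that cell from P, and reverse-bump it up through P; the value ejected from row 1 is w(i).

Step i=8: Q has 8 at row 2, column 2; remove 8 from row 2 of P and reverse-bump: 8 enters row 1 and ejects 6. So w(8) = 6. P is now [[1, 3, 4, 8], [2], [5], [7]].
Step i=7: Q has 7 at row 1, column 4; remove that cell from P, ejecting 8. So w(7) = 8. P is now [[1, 3, 4], [2], [5], [7]].
Step i=6: Q has 6 at row 1, column 3; remove that cell from P, ejecting 4. So w(6) = 4. P is now [[1, 3], [2], [5], [7]].
Step i=5: Q has 5 at row 4, column 1; remove 7 from row 4 of P and reverse-bump: 7 enters row 3 and ejects 5; 5 enters row 2 and ejects 2; 2 enters row 1 and ejects 1. So w(5) = 1. P is now [[2, 3], [5], [7]].
Step i=4: Q has 4 at row 3, column 1; remove 7 from row 3 of P and reverse-bump: 7 enters row 2 and ejects 5; 5 enters row 1 and ejects 3. So w(4) = 3. P is now [[2, 5], [7]].
Step i=3: Q has 3 at row 2, column 1; remove 7 from row 2 of P and reverse-bump: 7 enters row 1 and ejects 5. So w(3) = 5. P is now [[2, 7]].
Step i=2: Q has 2 at row 1, column 2; remove that cell from P, ejecting 7. So w(2) = 7. P is now [[2]].
Step i=1: Q has 1 at row 1, column 1; remove that cell from P, ejecting 2. So w(1) = 2. P is now [].

So w = 2 7 5 3 1 4 8 6.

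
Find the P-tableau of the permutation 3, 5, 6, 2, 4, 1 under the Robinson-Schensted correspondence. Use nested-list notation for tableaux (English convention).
Insert 3: appended to row 1. P = [[3]].
Insert 5: appended to row 1. P = [[3, 5]].
Insert 6: appended to row 1. P = [[3, 5, 6]].
Insert 2: 2 bumps 3 from row 1; 3 starts row 2. P = [[2, 5, 6], [3]].
Insert 4: 4 bumps 5 from row 1; 5 appends to row 2. P = [[2, 4, 6], [3, 5]].
Insert 1: 1 bumps 2 from row 1; 2 bumps 3 from row 2; 3 starts row 3. P = [[1, 4, 6], [2, 5], [3]].

So P = [[1, 4, 6], [2, 5], [3]].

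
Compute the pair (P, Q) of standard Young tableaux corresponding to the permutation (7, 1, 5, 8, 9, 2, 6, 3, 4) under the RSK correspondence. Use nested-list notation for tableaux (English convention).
P = [[1, 2, 3, 4], [5, 6, 9], [7, 8]], Q = [[1, 3, 4, 5], [2, 7, 9], [6, 8]]

Insert each entry of the permutation into P by Schensted row insertion, recording in Q the position of each new cell.

Insert 7: appended to row 1. P = [[7]].
Insert 1: 1 bumps 7 from row 1; 7 starts row 2. P = [[1], [7]].
Insert 5: appended to row 1. P = [[1, 5], [7]].
Insert 8: appended to row 1. P = [[1, 5, 8], [7]].
Insert 9: appended to row 1. P = [[1, 5, 8, 9], [7]].
Insert 2: 2 bumps 5 from row 1; 5 bumps 7 from row 2; 7 starts row 3. P = [[1, 2, 8, 9], [5], [7]].
Insert 6: 6 bumps 8 from row 1; 8 appends to row 2. P = [[1, 2, 6, 9], [5, 8], [7]].
Insert 3: 3 bumps 6 from row 1; 6 bumps 8 from row 2; 8 appends to row 3. P = [[1, 2, 3, 9], [5, 6], [7, 8]].
Insert 4: 4 bumps 9 from row 1; 9 appends to row 2. P = [[1, 2, 3, 4], [5, 6, 9], [7, 8]].

So P = [[1, 2, 3, 4], [5, 6, 9], [7, 8]], Q = [[1, 3, 4, 5], [2, 7, 9], [6, 8]].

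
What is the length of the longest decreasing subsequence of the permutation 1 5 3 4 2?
3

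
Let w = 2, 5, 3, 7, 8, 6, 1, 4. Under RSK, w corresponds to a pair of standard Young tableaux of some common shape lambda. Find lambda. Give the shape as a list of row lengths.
Row-insert each entry into an empty tableau.

After inserting 2: P = [[2]].
After inserting 5: P = [[2, 5]].
After inserting 3: P = [[2, 3], [5]].
After inserting 7: P = [[2, 3, 7], [5]].
After inserting 8: P = [[2, 3, 7, 8], [5]].
After inserting 6: P = [[2, 3, 6, 8], [5, 7]].
After inserting 1: P = [[1, 3, 6, 8], [2, 7], [5]].
After inserting 4: P = [[1, 3, 4, 8], [2, 6], [5, 7]].

The final insertion tableau P = [[1, 3, 4, 8], [2, 6], [5, 7]] has shape [4, 2, 2].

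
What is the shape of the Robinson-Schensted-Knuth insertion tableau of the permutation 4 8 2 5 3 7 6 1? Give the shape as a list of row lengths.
RSK row insertion gives P = [[1, 3, 6], [2, 5, 7], [4], [8]], which has shape [3, 3, 1, 1].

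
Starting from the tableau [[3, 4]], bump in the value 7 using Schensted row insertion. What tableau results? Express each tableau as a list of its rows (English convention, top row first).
[[3, 4, 7]]

7 is larger than every entry of row 1, so it is appended to row 1. The new tableau is [[3, 4, 7]].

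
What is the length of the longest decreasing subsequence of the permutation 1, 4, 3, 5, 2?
3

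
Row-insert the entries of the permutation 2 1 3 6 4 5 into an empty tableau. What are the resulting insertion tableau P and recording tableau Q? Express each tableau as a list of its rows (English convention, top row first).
P = [[1, 3, 4, 5], [2, 6]], Q = [[1, 3, 4, 6], [2, 5]]

Insert each entry of the permutation into P by Schensted row insertion, recording in Q the position of each new cell.

Insert 2: appended to row 1. P = [[2]].
Insert 1: 1 bumps 2 from row 1; 2 starts row 2. P = [[1], [2]].
Insert 3: appended to row 1. P = [[1, 3], [2]].
Insert 6: appended to row 1. P = [[1, 3, 6], [2]].
Insert 4: 4 bumps 6 from row 1; 6 appends to row 2. P = [[1, 3, 4], [2, 6]].
Insert 5: appended to row 1. P = [[1, 3, 4, 5], [2, 6]].

So P = [[1, 3, 4, 5], [2, 6]], Q = [[1, 3, 4, 6], [2, 5]].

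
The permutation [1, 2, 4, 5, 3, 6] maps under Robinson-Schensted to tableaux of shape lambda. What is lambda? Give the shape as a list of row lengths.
[5, 1]

Row-insert each entry into an empty tableau.

After inserting 1: P = [[1]].
After inserting 2: P = [[1, 2]].
After inserting 4: P = [[1, 2, 4]].
After inserting 5: P = [[1, 2, 4, 5]].
After inserting 3: P = [[1, 2, 3, 5], [4]].
After inserting 6: P = [[1, 2, 3, 5, 6], [4]].

The final insertion tableau P = [[1, 2, 3, 5, 6], [4]] has shape [5, 1].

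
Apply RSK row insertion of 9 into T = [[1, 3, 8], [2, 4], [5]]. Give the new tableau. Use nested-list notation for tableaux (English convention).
9 is larger than every entry of row 1, so it is appended to row 1. The new tableau is [[1, 3, 8, 9], [2, 4], [5]].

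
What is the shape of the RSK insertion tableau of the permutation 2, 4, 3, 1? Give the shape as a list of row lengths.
[2, 1, 1]

Row-insert each entry into an empty tableau.

After inserting 2: P = [[2]].
After inserting 4: P = [[2, 4]].
After inserting 3: P = [[2, 3], [4]].
After inserting 1: P = [[1, 3], [2], [4]].

The final insertion tableau P = [[1, 3], [2], [4]] has shape [2, 1, 1].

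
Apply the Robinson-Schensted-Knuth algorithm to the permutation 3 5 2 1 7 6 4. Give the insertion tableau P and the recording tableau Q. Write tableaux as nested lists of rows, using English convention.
Insert each entry of the permutation into P by Schensted row insertion, recording in Q the position of each new cell.

Insert 3: appended to row 1. P = [[3]], Q = [[1]].
Insert 5: appended to row 1. P = [[3, 5]], Q = [[1, 2]].
Insert 2: 2 bumps 3 from row 1; 3 starts row 2. P = [[2, 5], [3]], Q = [[1, 2], [3]].
Insert 1: 1 bumps 2 from row 1; 2 bumps 3 from row 2; 3 starts row 3. P = [[1, 5], [2], [3]], Q = [[1, 2], [3], [4]].
Insert 7: appended to row 1. P = [[1, 5, 7], [2], [3]], Q = [[1, 2, 5], [3], [4]].
Insert 6: 6 bumps 7 from row 1; 7 appends to row 2. P = [[1, 5, 6], [2, 7], [3]], Q = [[1, 2, 5], [3, 6], [4]].
Insert 4: 4 bumps 5 from row 1; 5 bumps 7 from row 2; 7 appends to row 3. P = [[1, 4, 6], [2, 5], [3, 7]], Q = [[1, 2, 5], [3, 6], [4, 7]].

So P = [[1, 4, 6], [2, 5], [3, 7]], Q = [[1, 2, 5], [3, 6], [4, 7]].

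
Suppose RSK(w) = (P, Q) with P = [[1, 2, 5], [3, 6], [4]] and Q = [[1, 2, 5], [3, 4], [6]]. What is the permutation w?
4 6 1 3 5 2

Reverse the RSK construction: for i from n down to 1, find the cell of Q containing i, remove the entry at that cell from P, and reverse-bump it up through P; the value ejected from row 1 is w(i).

Step i=6: Q has 6 at row 3, column 1; remove 4 from row 3 of P and reverse-bump: 4 enters row 2 and ejects 3; 3 enters row 1 and ejects 2. So w(6) = 2. P is now [[1, 3, 5], [4, 6]].
Step i=5: Q has 5 at row 1, column 3; remove that cell from P, ejecting 5. So w(5) = 5. P is now [[1, 3], [4, 6]].
Step i=4: Q has 4 at row 2, column 2; remove 6 from row 2 of P and reverse-bump: 6 enters row 1 and ejects 3. So w(4) = 3. P is now [[1, 6], [4]].
Step i=3: Q has 3 at row 2, column 1; remove 4 from row 2 of P and reverse-bump: 4 enters row 1 and ejects 1. So w(3) = 1. P is now [[4, 6]].
Step i=2: Q has 2 at row 1, column 2; remove that cell from P, ejecting 6. So w(2) = 6. P is now [[4]].
Step i=1: Q has 1 at row 1, column 1; remove that cell from P, ejecting 4. So w(1) = 4. P is now [].

So w = 4 6 1 3 5 2.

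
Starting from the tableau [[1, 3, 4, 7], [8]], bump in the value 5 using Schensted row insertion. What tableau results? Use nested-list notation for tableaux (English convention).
[[1, 3, 4, 5], [7], [8]]

In row 1, 5 replaces 7 (the leftmost entry greater than 5); 7 is bumped to row 2. In row 2, 7 replaces 8 (the leftmost entry greater than 7); 8 is bumped to row 3. 8 starts a new row 3. The new tableau is [[1, 3, 4, 5], [7], [8]].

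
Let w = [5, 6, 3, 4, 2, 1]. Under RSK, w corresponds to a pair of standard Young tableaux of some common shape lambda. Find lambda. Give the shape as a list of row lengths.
Row-insert each entry into an empty tableau.

After inserting 5: P = [[5]].
After inserting 6: P = [[5, 6]].
After inserting 3: P = [[3, 6], [5]].
After inserting 4: P = [[3, 4], [5, 6]].
After inserting 2: P = [[2, 4], [3, 6], [5]].
After inserting 1: P = [[1, 4], [2, 6], [3], [5]].

The final insertion tableau P = [[1, 4], [2, 6], [3], [5]] has shape [2, 2, 1, 1].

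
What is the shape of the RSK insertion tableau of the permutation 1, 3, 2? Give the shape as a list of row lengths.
[2, 1]

RSK row insertion gives P = [[1, 2], [3]], which has shape [2, 1].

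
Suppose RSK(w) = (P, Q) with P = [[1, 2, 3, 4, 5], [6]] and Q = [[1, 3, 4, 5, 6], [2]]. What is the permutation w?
6 1 2 3 4 5

Reverse the RSK construction: for i from n down to 1, find the cell of Q containing i, remove the entry at that cell from P, and reverse-bump it up through P; the value ejected from row 1 is w(i).

Step i=6: Q has 6 at row 1, column 5; remove that cell from P, ejecting 5. So w(6) = 5. P is now [[1, 2, 3, 4], [6]].
Step i=5: Q has 5 at row 1, column 4; remove that cell from P, ejecting 4. So w(5) = 4. P is now [[1, 2, 3], [6]].
Step i=4: Q has 4 at row 1, column 3; remove that cell from P, ejecting 3. So w(4) = 3. P is now [[1, 2], [6]].
Step i=3: Q has 3 at row 1, column 2; remove that cell from P, ejecting 2. So w(3) = 2. P is now [[1], [6]].
Step i=2: Q has 2 at row 2, column 1; remove 6 from row 2 of P and reverse-bump: 6 enters row 1 and ejects 1. So w(2) = 1. P is now [[6]].
Step i=1: Q has 1 at row 1, column 1; remove that cell from P, ejecting 6. So w(1) = 6. P is now [].

So w = 6 1 2 3 4 5.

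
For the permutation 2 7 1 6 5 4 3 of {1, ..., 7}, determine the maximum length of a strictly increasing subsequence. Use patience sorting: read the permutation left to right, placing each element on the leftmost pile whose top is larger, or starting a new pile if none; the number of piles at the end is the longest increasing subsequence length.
2: new pile. tops = [2]
7: new pile. tops = [2, 7]
1: onto pile 1 (replacing 2). tops = [1, 7]
6: onto pile 2 (replacing 7). tops = [1, 6]
5: onto pile 2 (replacing 6). tops = [1, 5]
4: onto pile 2 (replacing 5). tops = [1, 4]
3: onto pile 2 (replacing 4). tops = [1, 3]

2 piles, so the longest increasing subsequence has length 2.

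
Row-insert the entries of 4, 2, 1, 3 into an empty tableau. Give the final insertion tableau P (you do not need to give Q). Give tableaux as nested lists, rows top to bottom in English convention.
P = [[1, 3], [2], [4]]

Insert 4: appended to row 1. P = [[4]].
Insert 2: 2 bumps 4 from row 1; 4 starts row 2. P = [[2], [4]].
Insert 1: 1 bumps 2 from row 1; 2 bumps 4 from row 2; 4 starts row 3. P = [[1], [2], [4]].
Insert 3: appended to row 1. P = [[1, 3], [2], [4]].

So P = [[1, 3], [2], [4]].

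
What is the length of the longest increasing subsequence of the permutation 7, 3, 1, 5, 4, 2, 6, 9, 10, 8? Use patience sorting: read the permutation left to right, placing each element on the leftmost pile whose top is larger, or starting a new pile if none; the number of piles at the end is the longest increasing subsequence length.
5

7: new pile. tops = [7]
3: onto pile 1 (replacing 7). tops = [3]
1: onto pile 1 (replacing 3). tops = [1]
5: new pile. tops = [1, 5]
4: onto pile 2 (replacing 5). tops = [1, 4]
2: onto pile 2 (replacing 4). tops = [1, 2]
6: new pile. tops = [1, 2, 6]
9: new pile. tops = [1, 2, 6, 9]
10: new pile. tops = [1, 2, 6, 9, 10]
8: onto pile 4 (replacing 9). tops = [1, 2, 6, 8, 10]

5 piles, so the longest increasing subsequence has length 5.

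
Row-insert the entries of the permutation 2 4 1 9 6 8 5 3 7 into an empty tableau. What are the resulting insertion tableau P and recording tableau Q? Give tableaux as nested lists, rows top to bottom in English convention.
Insert each entry of the permutation into P by Schensted row insertion, recording in Q the position of each new cell.

Insert 2: appended to row 1. P = [[2]].
Insert 4: appended to row 1. P = [[2, 4]].
Insert 1: 1 bumps 2 from row 1; 2 starts row 2. P = [[1, 4], [2]].
Insert 9: appended to row 1. P = [[1, 4, 9], [2]].
Insert 6: 6 bumps 9 from row 1; 9 appends to row 2. P = [[1, 4, 6], [2, 9]].
Insert 8: appended to row 1. P = [[1, 4, 6, 8], [2, 9]].
Insert 5: 5 bumps 6 from row 1; 6 bumps 9 from row 2; 9 starts row 3. P = [[1, 4, 5, 8], [2, 6], [9]].
Insert 3: 3 bumps 4 from row 1; 4 bumps 6 from row 2; 6 bumps 9 from row 3; 9 starts row 4. P = [[1, 3, 5, 8], [2, 4], [6], [9]].
Insert 7: 7 bumps 8 from row 1; 8 appends to row 2. P = [[1, 3, 5, 7], [2, 4, 8], [6], [9]].

So P = [[1, 3, 5, 7], [2, 4, 8], [6], [9]], Q = [[1, 2, 4, 6], [3, 5, 9], [7], [8]].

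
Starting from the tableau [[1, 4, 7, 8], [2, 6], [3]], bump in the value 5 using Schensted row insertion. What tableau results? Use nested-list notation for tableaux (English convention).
[[1, 4, 5, 8], [2, 6, 7], [3]]

In row 1, 5 replaces 7 (the leftmost entry greater than 5); 7 is bumped to row 2. 7 is appended to row 2. The new tableau is [[1, 4, 5, 8], [2, 6, 7], [3]].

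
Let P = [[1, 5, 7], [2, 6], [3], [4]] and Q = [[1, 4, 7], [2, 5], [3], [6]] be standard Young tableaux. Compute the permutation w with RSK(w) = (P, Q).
Reverse the RSK construction: for i from n down to 1, find the cell of Q containing i, remove the entry at that cell from P, and reverse-bump it up through P; the value ejected from row 1 is w(i).

Step i=7: Q has 7 at row 1, column 3; remove that cell from P, ejecting 7. So w(7) = 7. P is now [[1, 5], [2, 6], [3], [4]].
Step i=6: Q has 6 at row 4, column 1; remove 4 from row 4 of P and reverse-bump: 4 enters row 3 and ejects 3; 3 enters row 2 and ejects 2; 2 enters row 1 and ejects 1. So w(6) = 1. P is now [[2, 5], [3, 6], [4]].
Step i=5: Q has 5 at row 2, column 2; remove 6 from row 2 of P and reverse-bump: 6 enters row 1 and ejects 5. So w(5) = 5. P is now [[2, 6], [3], [4]].
Step i=4: Q has 4 at row 1, column 2; remove that cell from P, ejecting 6. So w(4) = 6. P is now [[2], [3], [4]].
Step i=3: Q has 3 at row 3, column 1; remove 4 from row 3 of P and reverse-bump: 4 enters row 2 and ejects 3; 3 enters row 1 and ejects 2. So w(3) = 2. P is now [[3], [4]].
Step i=2: Q has 2 at row 2, column 1; remove 4 from row 2 of P and reverse-bump: 4 enters row 1 and ejects 3. So w(2) = 3. P is now [[4]].
Step i=1: Q has 1 at row 1, column 1; remove that cell from P, ejecting 4. So w(1) = 4. P is now [].

So w = 4 3 2 6 5 1 7.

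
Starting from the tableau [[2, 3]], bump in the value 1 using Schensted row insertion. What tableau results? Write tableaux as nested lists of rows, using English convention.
In row 1, 1 replaces 2 (the leftmost entry greater than 1); 2 is bumped to row 2. 2 starts a new row 2. The new tableau is [[1, 3], [2]].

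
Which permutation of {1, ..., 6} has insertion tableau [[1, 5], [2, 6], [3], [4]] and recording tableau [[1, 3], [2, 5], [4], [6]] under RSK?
4 3 6 2 5 1

Reverse the RSK construction: for i from n down to 1, find the cell of Q containing i, remove the entry at that cell from P, and reverse-bump it up through P; the value ejected from row 1 is w(i).

Step i=6: Q has 6 at row 4, column 1; remove 4 from row 4 of P and reverse-bump: 4 enters row 3 and ejects 3; 3 enters row 2 and ejects 2; 2 enters row 1 and ejects 1. So w(6) = 1. P is now [[2, 5], [3, 6], [4]].
Step i=5: Q has 5 at row 2, column 2; remove 6 from row 2 of P and reverse-bump: 6 enters row 1 and ejects 5. So w(5) = 5. P is now [[2, 6], [3], [4]].
Step i=4: Q has 4 at row 3, column 1; remove 4 from row 3 of P and reverse-bump: 4 enters row 2 and ejects 3; 3 enters row 1 and ejects 2. So w(4) = 2. P is now [[3, 6], [4]].
Step i=3: Q has 3 at row 1, column 2; remove that cell from P, ejecting 6. So w(3) = 6. P is now [[3], [4]].
Step i=2: Q has 2 at row 2, column 1; remove 4 from row 2 of P and reverse-bump: 4 enters row 1 and ejects 3. So w(2) = 3. P is now [[4]].
Step i=1: Q has 1 at row 1, column 1; remove that cell from P, ejecting 4. So w(1) = 4. P is now [].

So w = 4 3 6 2 5 1.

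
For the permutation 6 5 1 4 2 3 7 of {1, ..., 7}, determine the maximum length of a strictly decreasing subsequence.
4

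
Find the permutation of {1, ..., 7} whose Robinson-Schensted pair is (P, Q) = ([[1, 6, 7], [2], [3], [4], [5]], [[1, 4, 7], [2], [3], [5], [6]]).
Reverse RSK: for i = n, n-1, ..., 1, locate i in Q, remove the corresponding corner cell from P, and reverse-bump its entry up through P; the value ejected from row 1 is w(i).

So w = 5 4 3 6 2 1 7.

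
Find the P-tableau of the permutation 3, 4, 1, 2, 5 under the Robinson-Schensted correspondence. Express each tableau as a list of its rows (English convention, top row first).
P = [[1, 2, 5], [3, 4]]

After inserting 3: P = [[3]].
After inserting 4: P = [[3, 4]].
After inserting 1: P = [[1, 4], [3]].
After inserting 2: P = [[1, 2], [3, 4]].
After inserting 5: P = [[1, 2, 5], [3, 4]].

So P = [[1, 2, 5], [3, 4]].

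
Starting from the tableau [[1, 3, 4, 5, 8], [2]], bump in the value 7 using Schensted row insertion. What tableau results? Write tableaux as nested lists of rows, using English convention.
In row 1, 7 replaces 8 (the leftmost entry greater than 7); 8 is bumped to row 2. 8 is appended to row 2. The new tableau is [[1, 3, 4, 5, 7], [2, 8]].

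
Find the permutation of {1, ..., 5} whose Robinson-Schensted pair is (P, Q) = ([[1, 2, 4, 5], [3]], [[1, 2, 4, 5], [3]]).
Reverse the RSK construction: for i from n down to 1, find the cell of Q containing i, remove the entry at that cell from P, and reverse-bump it up through P; the value ejected from row 1 is w(i).

Step i=5: Q has 5 at row 1, column 4; remove that cell from P, ejecting 5. So w(5) = 5. P is now [[1, 2, 4], [3]].
Step i=4: Q has 4 at row 1, column 3; remove that cell from P, ejecting 4. So w(4) = 4. P is now [[1, 2], [3]].
Step i=3: Q has 3 at row 2, column 1; remove 3 from row 2 of P and reverse-bump: 3 enters row 1 and ejects 2. So w(3) = 2. P is now [[1, 3]].
Step i=2: Q has 2 at row 1, column 2; remove that cell from P, ejecting 3. So w(2) = 3. P is now [[1]].
Step i=1: Q has 1 at row 1, column 1; remove that cell from P, ejecting 1. So w(1) = 1. P is now [].

So w = 1 3 2 4 5.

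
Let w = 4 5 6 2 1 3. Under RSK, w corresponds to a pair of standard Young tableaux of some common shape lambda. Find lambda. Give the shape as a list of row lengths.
Row-insert each entry into an empty tableau.

After inserting 4: P = [[4]].
After inserting 5: P = [[4, 5]].
After inserting 6: P = [[4, 5, 6]].
After inserting 2: P = [[2, 5, 6], [4]].
After inserting 1: P = [[1, 5, 6], [2], [4]].
After inserting 3: P = [[1, 3, 6], [2, 5], [4]].

The final insertion tableau P = [[1, 3, 6], [2, 5], [4]] has shape [3, 2, 1].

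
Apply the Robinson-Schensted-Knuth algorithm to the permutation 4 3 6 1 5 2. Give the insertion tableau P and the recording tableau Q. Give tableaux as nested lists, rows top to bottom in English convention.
P = [[1, 2], [3, 5], [4, 6]], Q = [[1, 3], [2, 5], [4, 6]]

Insert each entry of the permutation into P by Schensted row insertion, recording in Q the position of each new cell.

Insert 4: appended to row 1. P = [[4]], Q = [[1]].
Insert 3: 3 bumps 4 from row 1; 4 starts row 2. P = [[3], [4]], Q = [[1], [2]].
Insert 6: appended to row 1. P = [[3, 6], [4]], Q = [[1, 3], [2]].
Insert 1: 1 bumps 3 from row 1; 3 bumps 4 from row 2; 4 starts row 3. P = [[1, 6], [3], [4]], Q = [[1, 3], [2], [4]].
Insert 5: 5 bumps 6 from row 1; 6 appends to row 2. P = [[1, 5], [3, 6], [4]], Q = [[1, 3], [2, 5], [4]].
Insert 2: 2 bumps 5 from row 1; 5 bumps 6 from row 2; 6 appends to row 3. P = [[1, 2], [3, 5], [4, 6]], Q = [[1, 3], [2, 5], [4, 6]].

So P = [[1, 2], [3, 5], [4, 6]], Q = [[1, 3], [2, 5], [4, 6]].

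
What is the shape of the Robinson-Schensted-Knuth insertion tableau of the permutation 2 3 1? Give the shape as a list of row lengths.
[2, 1]

Row-insert each entry into an empty tableau.

After inserting 2: P = [[2]].
After inserting 3: P = [[2, 3]].
After inserting 1: P = [[1, 3], [2]].

The final insertion tableau P = [[1, 3], [2]] has shape [2, 1].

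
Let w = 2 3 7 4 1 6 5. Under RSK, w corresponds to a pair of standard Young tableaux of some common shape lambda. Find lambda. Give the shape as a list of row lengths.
Row-insert each entry into an empty tableau.

After inserting 2: P = [[2]].
After inserting 3: P = [[2, 3]].
After inserting 7: P = [[2, 3, 7]].
After inserting 4: P = [[2, 3, 4], [7]].
After inserting 1: P = [[1, 3, 4], [2], [7]].
After inserting 6: P = [[1, 3, 4, 6], [2], [7]].
After inserting 5: P = [[1, 3, 4, 5], [2, 6], [7]].

The final insertion tableau P = [[1, 3, 4, 5], [2, 6], [7]] has shape [4, 2, 1].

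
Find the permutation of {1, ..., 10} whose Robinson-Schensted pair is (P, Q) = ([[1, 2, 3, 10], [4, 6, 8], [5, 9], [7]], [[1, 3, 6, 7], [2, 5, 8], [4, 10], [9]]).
Reverse the RSK construction: for i from n down to 1, find the cell of Q containing i, remove the entry at that cell from P, and reverse-bump it up through P; the value ejected from row 1 is w(i).

Step i=10: Q has 10 at row 3, column 2; remove 9 from row 3 of P and reverse-bump: 9 enters row 2 and ejects 8; 8 enters row 1 and ejects 3. So w(10) = 3. P is now [[1, 2, 8, 10], [4, 6, 9], [5], [7]].
Step i=9: Q has 9 at row 4, column 1; remove 7 from row 4 of P and reverse-bump: 7 enters row 3 and ejects 5; 5 enters row 2 and ejects 4; 4 enters row 1 and ejects 2. So w(9) = 2. P is now [[1, 4, 8, 10], [5, 6, 9], [7]].
Step i=8: Q has 8 at row 2, column 3; remove 9 from row 2 of P and reverse-bump: 9 enters row 1 and ejects 8. So w(8) = 8. P is now [[1, 4, 9, 10], [5, 6], [7]].
Step i=7: Q has 7 at row 1, column 4; remove that cell from P, ejecting 10. So w(7) = 10. P is now [[1, 4, 9], [5, 6], [7]].
Step i=6: Q has 6 at row 1, column 3; remove that cell from P, ejecting 9. So w(6) = 9. P is now [[1, 4], [5, 6], [7]].
Step i=5: Q has 5 at row 2, column 2; remove 6 from row 2 of P and reverse-bump: 6 enters row 1 and ejects 4. So w(5) = 4. P is now [[1, 6], [5], [7]].
Step i=4: Q has 4 at row 3, column 1; remove 7 from row 3 of P and reverse-bump: 7 enters row 2 and ejects 5; 5 enters row 1 and ejects 1. So w(4) = 1. P is now [[5, 6], [7]].
Step i=3: Q has 3 at row 1, column 2; remove that cell from P, ejecting 6. So w(3) = 6. P is now [[5], [7]].
Step i=2: Q has 2 at row 2, column 1; remove 7 from row 2 of P and reverse-bump: 7 enters row 1 and ejects 5. So w(2) = 5. P is now [[7]].
Step i=1: Q has 1 at row 1, column 1; remove that cell from P, ejecting 7. So w(1) = 7. P is now [].

So w = 7 5 6 1 4 9 10 8 2 3.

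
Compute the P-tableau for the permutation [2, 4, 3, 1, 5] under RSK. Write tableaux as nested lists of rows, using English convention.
P = [[1, 3, 5], [2], [4]]

Insert 2: appended to row 1. P = [[2]].
Insert 4: appended to row 1. P = [[2, 4]].
Insert 3: 3 bumps 4 from row 1; 4 starts row 2. P = [[2, 3], [4]].
Insert 1: 1 bumps 2 from row 1; 2 bumps 4 from row 2; 4 starts row 3. P = [[1, 3], [2], [4]].
Insert 5: appended to row 1. P = [[1, 3, 5], [2], [4]].

So P = [[1, 3, 5], [2], [4]].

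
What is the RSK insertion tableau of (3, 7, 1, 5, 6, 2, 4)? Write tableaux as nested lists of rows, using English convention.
P = [[1, 2, 4], [3, 5, 6], [7]]

Insert 3: appended to row 1. P = [[3]].
Insert 7: appended to row 1. P = [[3, 7]].
Insert 1: 1 bumps 3 from row 1; 3 starts row 2. P = [[1, 7], [3]].
Insert 5: 5 bumps 7 from row 1; 7 appends to row 2. P = [[1, 5], [3, 7]].
Insert 6: appended to row 1. P = [[1, 5, 6], [3, 7]].
Insert 2: 2 bumps 5 from row 1; 5 bumps 7 from row 2; 7 starts row 3. P = [[1, 2, 6], [3, 5], [7]].
Insert 4: 4 bumps 6 from row 1; 6 appends to row 2. P = [[1, 2, 4], [3, 5, 6], [7]].

So P = [[1, 2, 4], [3, 5, 6], [7]].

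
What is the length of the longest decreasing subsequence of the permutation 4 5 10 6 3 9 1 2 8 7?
4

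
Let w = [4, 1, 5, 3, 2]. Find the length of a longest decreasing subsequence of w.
3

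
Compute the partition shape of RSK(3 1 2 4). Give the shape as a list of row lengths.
[3, 1]

Row-insert each entry into an empty tableau.

After inserting 3: P = [[3]].
After inserting 1: P = [[1], [3]].
After inserting 2: P = [[1, 2], [3]].
After inserting 4: P = [[1, 2, 4], [3]].

The final insertion tableau P = [[1, 2, 4], [3]] has shape [3, 1].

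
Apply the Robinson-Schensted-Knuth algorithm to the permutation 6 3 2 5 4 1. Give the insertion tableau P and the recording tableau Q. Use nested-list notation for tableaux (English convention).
Insert each entry of the permutation into P by Schensted row insertion, recording in Q the position of each new cell.

After inserting 6: P = [[6]].
After inserting 3: P = [[3], [6]].
After inserting 2: P = [[2], [3], [6]].
After inserting 5: P = [[2, 5], [3], [6]].
After inserting 4: P = [[2, 4], [3, 5], [6]].
After inserting 1: P = [[1, 4], [2, 5], [3], [6]].

So P = [[1, 4], [2, 5], [3], [6]], Q = [[1, 4], [2, 5], [3], [6]].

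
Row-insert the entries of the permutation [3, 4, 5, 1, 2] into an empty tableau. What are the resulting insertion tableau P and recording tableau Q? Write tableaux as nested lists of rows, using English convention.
P = [[1, 2, 5], [3, 4]], Q = [[1, 2, 3], [4, 5]]

Insert each entry of the permutation into P by Schensted row insertion, recording in Q the position of each new cell.

Insert 3: appended to row 1. P = [[3]].
Insert 4: appended to row 1. P = [[3, 4]].
Insert 5: appended to row 1. P = [[3, 4, 5]].
Insert 1: 1 bumps 3 from row 1; 3 starts row 2. P = [[1, 4, 5], [3]].
Insert 2: 2 bumps 4 from row 1; 4 appends to row 2. P = [[1, 2, 5], [3, 4]].

So P = [[1, 2, 5], [3, 4]], Q = [[1, 2, 3], [4, 5]].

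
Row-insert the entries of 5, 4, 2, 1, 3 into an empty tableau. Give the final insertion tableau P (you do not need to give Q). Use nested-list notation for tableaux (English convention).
P = [[1, 3], [2], [4], [5]]

Insert 5: appended to row 1. P = [[5]].
Insert 4: 4 bumps 5 from row 1; 5 starts row 2. P = [[4], [5]].
Insert 2: 2 bumps 4 from row 1; 4 bumps 5 from row 2; 5 starts row 3. P = [[2], [4], [5]].
Insert 1: 1 bumps 2 from row 1; 2 bumps 4 from row 2; 4 bumps 5 from row 3; 5 starts row 4. P = [[1], [2], [4], [5]].
Insert 3: appended to row 1. P = [[1, 3], [2], [4], [5]].

So P = [[1, 3], [2], [4], [5]].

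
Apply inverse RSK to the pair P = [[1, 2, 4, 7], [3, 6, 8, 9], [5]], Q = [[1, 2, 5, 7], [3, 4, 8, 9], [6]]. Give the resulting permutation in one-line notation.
Reverse RSK: for i = n, n-1, ..., 1, locate i in Q, remove the corresponding corner cell from P, and reverse-bump its entry up through P; the value ejected from row 1 is w(i).

So w = 5 6 1 3 8 2 9 4 7.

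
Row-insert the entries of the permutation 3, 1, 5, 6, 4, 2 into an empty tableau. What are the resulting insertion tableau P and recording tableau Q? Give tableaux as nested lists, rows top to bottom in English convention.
Insert each entry of the permutation into P by Schensted row insertion, recording in Q the position of each new cell.

Insert 3: appended to row 1. P = [[3]].
Insert 1: 1 bumps 3 from row 1; 3 starts row 2. P = [[1], [3]].
Insert 5: appended to row 1. P = [[1, 5], [3]].
Insert 6: appended to row 1. P = [[1, 5, 6], [3]].
Insert 4: 4 bumps 5 from row 1; 5 appends to row 2. P = [[1, 4, 6], [3, 5]].
Insert 2: 2 bumps 4 from row 1; 4 bumps 5 from row 2; 5 starts row 3. P = [[1, 2, 6], [3, 4], [5]].

So P = [[1, 2, 6], [3, 4], [5]], Q = [[1, 3, 4], [2, 5], [6]].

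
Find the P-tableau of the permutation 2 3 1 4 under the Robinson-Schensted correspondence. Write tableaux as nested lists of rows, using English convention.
Insert 2: appended to row 1. P = [[2]].
Insert 3: appended to row 1. P = [[2, 3]].
Insert 1: 1 bumps 2 from row 1; 2 starts row 2. P = [[1, 3], [2]].
Insert 4: appended to row 1. P = [[1, 3, 4], [2]].

So P = [[1, 3, 4], [2]].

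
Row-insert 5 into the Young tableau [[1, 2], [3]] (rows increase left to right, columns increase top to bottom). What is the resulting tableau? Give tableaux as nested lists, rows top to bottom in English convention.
[[1, 2, 5], [3]]

5 is larger than every entry of row 1, so it is appended to row 1. The new tableau is [[1, 2, 5], [3]].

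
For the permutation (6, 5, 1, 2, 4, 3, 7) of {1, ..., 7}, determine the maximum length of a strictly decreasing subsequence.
4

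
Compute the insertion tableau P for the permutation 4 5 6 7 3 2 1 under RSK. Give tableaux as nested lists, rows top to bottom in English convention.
P = [[1, 5, 6, 7], [2], [3], [4]]

Insert 4: appended to row 1. P = [[4]].
Insert 5: appended to row 1. P = [[4, 5]].
Insert 6: appended to row 1. P = [[4, 5, 6]].
Insert 7: appended to row 1. P = [[4, 5, 6, 7]].
Insert 3: 3 bumps 4 from row 1; 4 starts row 2. P = [[3, 5, 6, 7], [4]].
Insert 2: 2 bumps 3 from row 1; 3 bumps 4 from row 2; 4 starts row 3. P = [[2, 5, 6, 7], [3], [4]].
Insert 1: 1 bumps 2 from row 1; 2 bumps 3 from row 2; 3 bumps 4 from row 3; 4 starts row 4. P = [[1, 5, 6, 7], [2], [3], [4]].

So P = [[1, 5, 6, 7], [2], [3], [4]].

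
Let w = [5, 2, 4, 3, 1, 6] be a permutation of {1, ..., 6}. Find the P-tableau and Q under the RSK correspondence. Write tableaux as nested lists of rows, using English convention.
P = [[1, 3, 6], [2], [4], [5]], Q = [[1, 3, 6], [2], [4], [5]]

Insert each entry of the permutation into P by Schensted row insertion, recording in Q the position of each new cell.

Insert 5: appended to row 1. P = [[5]].
Insert 2: 2 bumps 5 from row 1; 5 starts row 2. P = [[2], [5]].
Insert 4: appended to row 1. P = [[2, 4], [5]].
Insert 3: 3 bumps 4 from row 1; 4 bumps 5 from row 2; 5 starts row 3. P = [[2, 3], [4], [5]].
Insert 1: 1 bumps 2 from row 1; 2 bumps 4 from row 2; 4 bumps 5 from row 3; 5 starts row 4. P = [[1, 3], [2], [4], [5]].
Insert 6: appended to row 1. P = [[1, 3, 6], [2], [4], [5]].

So P = [[1, 3, 6], [2], [4], [5]], Q = [[1, 3, 6], [2], [4], [5]].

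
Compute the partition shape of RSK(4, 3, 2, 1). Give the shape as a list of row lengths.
[1, 1, 1, 1]

Row-insert each entry into an empty tableau.

After inserting 4: P = [[4]].
After inserting 3: P = [[3], [4]].
After inserting 2: P = [[2], [3], [4]].
After inserting 1: P = [[1], [2], [3], [4]].

The final insertion tableau P = [[1], [2], [3], [4]] has shape [1, 1, 1, 1].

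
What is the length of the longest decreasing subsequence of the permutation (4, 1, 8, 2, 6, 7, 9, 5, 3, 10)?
4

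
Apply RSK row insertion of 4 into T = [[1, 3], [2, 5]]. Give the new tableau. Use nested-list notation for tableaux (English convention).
4 is larger than every entry of row 1, so it is appended to row 1. The new tableau is [[1, 3, 4], [2, 5]].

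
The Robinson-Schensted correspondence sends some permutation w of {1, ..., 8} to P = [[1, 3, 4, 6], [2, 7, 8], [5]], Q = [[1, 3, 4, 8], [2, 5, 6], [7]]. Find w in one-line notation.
Reverse the RSK construction: for i from n down to 1, find the cell of Q containing i, remove the entry at that cell from P, and reverse-bump it up through P; the value ejected from row 1 is w(i).

Step i=8: Q has 8 at row 1, column 4; remove that cell from P, ejecting 6. So w(8) = 6. P is now [[1, 3, 4], [2, 7, 8], [5]].
Step i=7: Q has 7 at row 3, column 1; remove 5 from row 3 of P and reverse-bump: 5 enters row 2 and ejects 2; 2 enters row 1 and ejects 1. So w(7) = 1. P is now [[2, 3, 4], [5, 7, 8]].
Step i=6: Q has 6 at row 2, column 3; remove 8 from row 2 of P and reverse-bump: 8 enters row 1 and ejects 4. So w(6) = 4. P is now [[2, 3, 8], [5, 7]].
Step i=5: Q has 5 at row 2, column 2; remove 7 from row 2 of P and reverse-bump: 7 enters row 1 and ejects 3. So w(5) = 3. P is now [[2, 7, 8], [5]].
Step i=4: Q has 4 at row 1, column 3; remove that cell from P, ejecting 8. So w(4) = 8. P is now [[2, 7], [5]].
Step i=3: Q has 3 at row 1, column 2; remove that cell from P, ejecting 7. So w(3) = 7. P is now [[2], [5]].
Step i=2: Q has 2 at row 2, column 1; remove 5 from row 2 of P and reverse-bump: 5 enters row 1 and ejects 2. So w(2) = 2. P is now [[5]].
Step i=1: Q has 1 at row 1, column 1; remove that cell from P, ejecting 5. So w(1) = 5. P is now [].

So w = 5 2 7 8 3 4 1 6.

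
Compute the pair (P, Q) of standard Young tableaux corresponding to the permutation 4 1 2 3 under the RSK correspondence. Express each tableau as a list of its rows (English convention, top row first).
Insert each entry of the permutation into P by Schensted row insertion, recording in Q the position of each new cell.

Insert 4: appended to row 1. P = [[4]].
Insert 1: 1 bumps 4 from row 1; 4 starts row 2. P = [[1], [4]].
Insert 2: appended to row 1. P = [[1, 2], [4]].
Insert 3: appended to row 1. P = [[1, 2, 3], [4]].

So P = [[1, 2, 3], [4]], Q = [[1, 3, 4], [2]].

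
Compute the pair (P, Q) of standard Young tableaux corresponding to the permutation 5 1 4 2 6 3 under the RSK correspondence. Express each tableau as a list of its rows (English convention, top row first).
P = [[1, 2, 3], [4, 6], [5]], Q = [[1, 3, 5], [2, 6], [4]]

Insert each entry of the permutation into P by Schensted row insertion, recording in Q the position of each new cell.

Insert 5: appended to row 1. P = [[5]].
Insert 1: 1 bumps 5 from row 1; 5 starts row 2. P = [[1], [5]].
Insert 4: appended to row 1. P = [[1, 4], [5]].
Insert 2: 2 bumps 4 from row 1; 4 bumps 5 from row 2; 5 starts row 3. P = [[1, 2], [4], [5]].
Insert 6: appended to row 1. P = [[1, 2, 6], [4], [5]].
Insert 3: 3 bumps 6 from row 1; 6 appends to row 2. P = [[1, 2, 3], [4, 6], [5]].

So P = [[1, 2, 3], [4, 6], [5]], Q = [[1, 3, 5], [2, 6], [4]].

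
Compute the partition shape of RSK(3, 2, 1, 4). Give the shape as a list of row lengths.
Row-insert each entry into an empty tableau.

After inserting 3: P = [[3]].
After inserting 2: P = [[2], [3]].
After inserting 1: P = [[1], [2], [3]].
After inserting 4: P = [[1, 4], [2], [3]].

The final insertion tableau P = [[1, 4], [2], [3]] has shape [2, 1, 1].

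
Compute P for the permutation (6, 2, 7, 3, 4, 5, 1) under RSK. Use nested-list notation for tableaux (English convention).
Insert 6: appended to row 1. P = [[6]].
Insert 2: 2 bumps 6 from row 1; 6 starts row 2. P = [[2], [6]].
Insert 7: appended to row 1. P = [[2, 7], [6]].
Insert 3: 3 bumps 7 from row 1; 7 appends to row 2. P = [[2, 3], [6, 7]].
Insert 4: appended to row 1. P = [[2, 3, 4], [6, 7]].
Insert 5: appended to row 1. P = [[2, 3, 4, 5], [6, 7]].
Insert 1: 1 bumps 2 from row 1; 2 bumps 6 from row 2; 6 starts row 3. P = [[1, 3, 4, 5], [2, 7], [6]].

So P = [[1, 3, 4, 5], [2, 7], [6]].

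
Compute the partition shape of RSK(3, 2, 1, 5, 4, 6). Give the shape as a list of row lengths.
Row-insert each entry into an empty tableau.

After inserting 3: P = [[3]].
After inserting 2: P = [[2], [3]].
After inserting 1: P = [[1], [2], [3]].
After inserting 5: P = [[1, 5], [2], [3]].
After inserting 4: P = [[1, 4], [2, 5], [3]].
After inserting 6: P = [[1, 4, 6], [2, 5], [3]].

The final insertion tableau P = [[1, 4, 6], [2, 5], [3]] has shape [3, 2, 1].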